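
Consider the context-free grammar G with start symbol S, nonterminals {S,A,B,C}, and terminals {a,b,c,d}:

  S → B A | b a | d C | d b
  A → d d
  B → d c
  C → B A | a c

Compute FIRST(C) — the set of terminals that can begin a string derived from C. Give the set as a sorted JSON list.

FIRST iteration:
round 1:
  A via A→d d: +{d}
  B via B→d c: +{d}
  C via C→B A: +{d}
  C via C→a c: +{a}
  S via S→B A: +{d}
  S via S→b a: +{b}
  S: {b,d}  A: {d}  B: {d}  C: {a,d}
round 2: (no change)
  S: {b,d}  A: {d}  B: {d}  C: {a,d}

FIRST(C) = ["a", "d"]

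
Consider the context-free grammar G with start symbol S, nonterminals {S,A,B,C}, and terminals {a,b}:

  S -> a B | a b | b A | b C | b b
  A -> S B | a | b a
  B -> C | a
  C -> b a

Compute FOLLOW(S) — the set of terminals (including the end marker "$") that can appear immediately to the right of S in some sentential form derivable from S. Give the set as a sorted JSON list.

FIRST iteration:
[1]
  A via A→a: +{a}
  A via A→b a: +{b}
  B via B→a: +{a}
  C via C→b a: +{b}
  S via S→a B: +{a}
  S via S→b A: +{b}
  FIRST(S)={a,b}  FIRST(A)={a,b}  FIRST(B)={a}  FIRST(C)={b}
[2]
  B via B→C: +{b}
  FIRST(S)={a,b}  FIRST(A)={a,b}  FIRST(B)={a,b}  FIRST(C)={b}
[3] (no change)
  FIRST(S)={a,b}  FIRST(A)={a,b}  FIRST(B)={a,b}  FIRST(C)={b}

Compute FOLLOW by fixpoint:
initialize: $ ∈ FOLLOW(S)
iter 1:
  A→S B: FOLLOW(S) ⊇ FIRST(B) = {a,b}; new: +{a,b}
  S→a B: FOLLOW(B) ⊇ FOLLOW(S) ⊇ {$,a,b}; new: +{$,a,b}
  S→b A: FOLLOW(A) ⊇ FOLLOW(S) ⊇ {$,a,b}; new: +{$,a,b}
  S→b C: FOLLOW(C) ⊇ FOLLOW(S) ⊇ {$,a,b}; new: +{$,a,b}
  FOLLOW[S]={$,a,b}  FOLLOW[A]={$,a,b}  FOLLOW[B]={$,a,b}  FOLLOW[C]={$,a,b}
iter 2: done
  FOLLOW[S]={$,a,b}  FOLLOW[A]={$,a,b}  FOLLOW[B]={$,a,b}  FOLLOW[C]={$,a,b}

FOLLOW(S) = ["$", "a", "b"]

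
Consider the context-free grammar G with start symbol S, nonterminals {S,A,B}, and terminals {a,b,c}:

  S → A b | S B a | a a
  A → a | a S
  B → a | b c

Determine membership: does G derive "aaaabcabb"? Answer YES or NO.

Convert to CNF:
  S -> A T1 | S X3 | T0 T0
  A -> T0 S | a
  B -> T1 T2 | a
  T0 -> a
  T1 -> b
  T2 -> c
  X3 -> B T0

CYK table (by increasing span):
  T[0,0] 'a' = {A,B,T0}  orig:{A,B}
  T[1,1] 'a' = {A,B,T0}  orig:{A,B}
  T[2,2] 'a' = {A,B,T0}  orig:{A,B}
  T[3,3] 'a' = {A,B,T0}  orig:{A,B}
  T[4,4] 'b' = {T1}  orig:{}
  T[5,5] 'c' = {T2}  orig:{}
  T[6,6] 'a' = {A,B,T0}  orig:{A,B}
  T[7,7] 'b' = {T1}  orig:{}
  T[8,8] 'b' = {T1}  orig:{}
  T[0,1] 'aa' = {S,X3}  orig:{S}
  T[1,2] 'aa' = {S,X3}  orig:{S}
  T[2,3] 'aa' = {S,X3}  orig:{S}
  T[3,4] 'ab' = {S}
  T[4,5] 'bc' = {B}
  T[5,6] 'ca' = ∅
  T[6,7] 'ab' = {S}
  T[7,8] 'bb' = ∅
  T[0,2] 'aaa' = {A}
  T[1,3] 'aaa' = {A}
  T[2,4] 'aab' = {A}
  T[3,5] 'abc' = ∅
  T[4,6] 'bca' = {X3}  orig:{}
  T[5,7] 'cab' = ∅
  T[6,8] 'abb' = ∅
  T[0,3] 'aaaa' = {S}
  T[1,4] 'aaab' = {S}
  T[2,5] 'aabc' = ∅
  T[3,6] 'abca' = ∅
  T[4,7] 'bcab' = ∅
  T[5,8] 'cabb' = ∅
  T[0,4] 'aaaab' = {A}
  T[1,5] 'aaabc' = ∅
  T[2,6] 'aabca' = {S}
  T[3,7] 'abcab' = ∅
  T[4,8] 'bcabb' = ∅
  T[0,5] 'aaaabc' = ∅
  T[1,6] 'aaabca' = {A}
  T[2,7] 'aabcab' = ∅
  T[3,8] 'abcabb' = ∅
  T[0,6] 'aaaabca' = {S}
  T[1,7] 'aaabcab' = {S}
  T[2,8] 'aabcabb' = ∅
  T[0,7] 'aaaabcab' = {A}
  T[1,8] 'aaabcabb' = ∅
  T[0,8] 'aaaabcabb' = {S}

S ∈ T[0,8] ⇒ YES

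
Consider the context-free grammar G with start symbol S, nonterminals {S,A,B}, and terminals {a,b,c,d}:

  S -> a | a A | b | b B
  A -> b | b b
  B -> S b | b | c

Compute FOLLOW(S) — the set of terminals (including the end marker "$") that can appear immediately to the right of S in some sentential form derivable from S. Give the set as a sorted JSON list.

FIRST iteration:
iter 1:
  A via A→b: +{b}
  B via B→b: +{b}
  B via B→c: +{c}
  S via S→a: +{a}
  S via S→b: +{b}
  FIRST(S)={a,b}  FIRST(A)={b}  FIRST(B)={b,c}
iter 2:
  B via B→S b: +{a}
  FIRST(S)={a,b}  FIRST(A)={b}  FIRST(B)={a,b,c}
iter 3: (no change)
  FIRST(S)={a,b}  FIRST(A)={b}  FIRST(B)={a,b,c}

FOLLOW sets:
initialize: $ ∈ FOLLOW(S)
round 1:
  B→S b: FOLLOW(S) ⊇ FIRST(b) = {b}; new: +{b}
  S→a A: FOLLOW(A) ⊇ FOLLOW(S) ⊇ {$,b}; new: +{$,b}
  S→b B: FOLLOW(B) ⊇ FOLLOW(S) ⊇ {$,b}; new: +{$,b}
  FOLLOW(S)={$,b}  FOLLOW(A)={$,b}  FOLLOW(B)={$,b}
round 2: (stable)
  FOLLOW(S)={$,b}  FOLLOW(A)={$,b}  FOLLOW(B)={$,b}

FOLLOW(S) = ["$", "b"]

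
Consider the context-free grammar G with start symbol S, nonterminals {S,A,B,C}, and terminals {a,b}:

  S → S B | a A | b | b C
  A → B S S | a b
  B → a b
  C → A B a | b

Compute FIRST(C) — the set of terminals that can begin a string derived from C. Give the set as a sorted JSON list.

Compute FIRST by fixpoint:
pass 1:
  A via A→a b: +{a}
  B via B→a b: +{a}
  C via C→A B a: +{a}
  C via C→b: +{b}
  S via S→a A: +{a}
  S via S→b: +{b}
  FIRST[S]={a,b}  FIRST[A]={a}  FIRST[B]={a}  FIRST[C]={a,b}
pass 2: done
  FIRST[S]={a,b}  FIRST[A]={a}  FIRST[B]={a}  FIRST[C]={a,b}

FIRST(C) = ["a", "b"]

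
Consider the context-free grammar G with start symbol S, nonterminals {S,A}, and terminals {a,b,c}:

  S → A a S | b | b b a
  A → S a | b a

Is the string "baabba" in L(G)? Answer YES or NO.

Convert to CNF:
  S -> A X2 | T1 X3 | b
  A -> S T0 | T1 T0
  T0 -> a
  T1 -> b
  X2 -> T0 S
  X3 -> T1 T0

Fill CYK table bottom-up:
  T[0,0] 'b' = {S,T1}  orig:{S}
  T[1,1] 'a' = {T0}  orig:{}
  T[2,2] 'a' = {T0}  orig:{}
  T[3,3] 'b' = {S,T1}  orig:{S}
  T[4,4] 'b' = {S,T1}  orig:{S}
  T[5,5] 'a' = {T0}  orig:{}
  T[0,1] 'ba' = {A,X3}  orig:{A}
  T[1,2] 'aa' = ∅
  T[2,3] 'ab' = {X2}  orig:{}
  T[3,4] 'bb' = ∅
  T[4,5] 'ba' = {A,X3}  orig:{A}
  T[0,2] 'baa' = ∅
  T[1,3] 'aab' = ∅
  T[2,4] 'abb' = ∅
  T[3,5] 'bba' = {S}
  T[0,3] 'baab' = {S}
  T[1,4] 'aabb' = ∅
  T[2,5] 'abba' = {X2}  orig:{}
  T[0,4] 'baabb' = ∅
  T[1,5] 'aabba' = ∅
  T[0,5] 'baabba' = {S}

S ∈ T[0,5] ⇒ YES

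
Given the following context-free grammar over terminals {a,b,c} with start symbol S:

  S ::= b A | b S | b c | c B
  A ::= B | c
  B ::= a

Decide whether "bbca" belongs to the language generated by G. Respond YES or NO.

Convert to CNF:
  S -> T0 A | T0 S | T0 T1 | T1 B
  A -> a | c
  B -> a
  T0 -> b
  T1 -> c

CYK fill:
  cell(0,0) b: {T0}  orig:{}
  cell(1,1) b: {T0}  orig:{}
  cell(2,2) c: {A,T1}  orig:{A}
  cell(3,3) a: {A,B}
  cell(0,1) bb: ∅
  cell(1,2) bc: {S}
  cell(2,3) ca: {S}
  cell(0,2) bbc: {S}
  cell(1,3) bca: {S}
  cell(0,3) bbca: {S}

S ∈ T[0,3] ⇒ YES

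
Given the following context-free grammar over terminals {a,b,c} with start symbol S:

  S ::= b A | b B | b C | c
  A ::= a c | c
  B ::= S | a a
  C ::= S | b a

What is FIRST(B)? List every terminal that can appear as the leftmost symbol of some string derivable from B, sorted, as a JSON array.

FIRST sets, iterate to fixpoint:
round 1:
  A via A→a c: +{a}
  A via A→c: +{c}
  B via B→a a: +{a}
  C via C→b a: +{b}
  S via S→b A: +{b}
  S via S→c: +{c}
  FIRST[S]={b,c}  FIRST[A]={a,c}  FIRST[B]={a}  FIRST[C]={b}
round 2:
  B via B→S: +{b,c}
  C via C→S: +{c}
  FIRST[S]={b,c}  FIRST[A]={a,c}  FIRST[B]={a,b,c}  FIRST[C]={b,c}
round 3: — fixpoint
  FIRST[S]={b,c}  FIRST[A]={a,c}  FIRST[B]={a,b,c}  FIRST[C]={b,c}

FIRST(B) = ["a", "b", "c"]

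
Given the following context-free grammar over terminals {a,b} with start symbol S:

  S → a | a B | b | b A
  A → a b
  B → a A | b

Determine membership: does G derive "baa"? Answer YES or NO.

Convert to CNF:
  S -> T0 B | T1 A | a | b
  A -> T0 T1
  B -> T0 A | b
  T0 -> a
  T1 -> b

CYK fill:
  T[0,0] 'b' = {B,S,T1}  orig:{B,S}
  T[1,1] 'a' = {S,T0}  orig:{S}
  T[2,2] 'a' = {S,T0}  orig:{S}
  T[0,1] 'ba' = ∅
  T[1,2] 'aa' = ∅
  T[0,2] 'baa' = ∅

S ∉ T[0,2] ⇒ NO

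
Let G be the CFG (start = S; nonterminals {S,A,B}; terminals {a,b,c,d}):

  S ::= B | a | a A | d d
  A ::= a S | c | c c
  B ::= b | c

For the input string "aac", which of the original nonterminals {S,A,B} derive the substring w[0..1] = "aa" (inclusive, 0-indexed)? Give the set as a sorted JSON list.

Convert to CNF:
  S -> T0 A | T2 T2 | a | b | c
  A -> T0 S | T1 T1 | c
  B -> b | c
  T0 -> a
  T1 -> c
  T2 -> d

Fill CYK table bottom-up, restricted to cells inside w[0..1]:
  cell(0,0) a: {S,T0}  orig:{S}
  cell(1,1) a: {S,T0}  orig:{S}
  cell(0,1) aa: {A}

Original NTs in T[0,1] deriving "aa": ["A"]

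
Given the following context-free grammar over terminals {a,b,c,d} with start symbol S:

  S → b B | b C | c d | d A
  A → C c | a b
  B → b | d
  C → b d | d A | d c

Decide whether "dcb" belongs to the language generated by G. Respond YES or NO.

CNF form of G:
  S -> T0 T3 | T2 B | T2 C | T3 A
  A -> C T0 | T1 T2
  B -> b | d
  C -> T2 T3 | T3 A | T3 T0
  T0 -> c
  T1 -> a
  T2 -> b
  T3 -> d

CYK table (by increasing span):
  [0..0]={B,T3}  "d"  orig:{B}
  [1..1]={T0}  "c"  orig:{}
  [2..2]={B,T2}  "b"  orig:{B}
  [0..1]={C}  "dc"
  [1..2]=∅  "cb"
  [0..2]=∅  "dcb"

S ∉ T[0,2] ⇒ NO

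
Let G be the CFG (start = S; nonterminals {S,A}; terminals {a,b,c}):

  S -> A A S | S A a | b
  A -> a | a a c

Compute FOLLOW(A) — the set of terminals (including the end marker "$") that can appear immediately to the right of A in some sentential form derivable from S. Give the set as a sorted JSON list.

Compute FIRST by fixpoint:
pass 1:
  A via A→a: +{a}
  S via S→A A S: +{a}
  S via S→b: +{b}
  FIRST[S]={a,b}  FIRST[A]={a}
pass 2: — fixpoint
  FIRST[S]={a,b}  FIRST[A]={a}

FOLLOW sets:
FOLLOW(S) := {$}
pass 1:
  S→A A S: FOLLOW(A) ⊇ FIRST(A) = {a}; new: +{a}
  S→A A S: FOLLOW(A) ⊇ FIRST(S) = {a,b}; new: +{b}
  S→S A a: FOLLOW(S) ⊇ FIRST(A) = {a}; new: +{a}
  S: {$,a}  A: {a,b}
pass 2: — fixpoint
  S: {$,a}  A: {a,b}

FOLLOW(A) = ["a", "b"]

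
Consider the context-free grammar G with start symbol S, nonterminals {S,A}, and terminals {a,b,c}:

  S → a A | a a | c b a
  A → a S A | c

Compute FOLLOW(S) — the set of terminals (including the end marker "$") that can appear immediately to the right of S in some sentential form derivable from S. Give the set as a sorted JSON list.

FIRST sets, iterate to fixpoint:
[1]
  A via A→a S A: +{a}
  A via A→c: +{c}
  S via S→a A: +{a}
  S via S→c b a: +{c}
  S: {a,c}  A: {a,c}
[2] — fixpoint
  S: {a,c}  A: {a,c}

FOLLOW sets:
initialize: $ ∈ FOLLOW(S)
[1]
  A→a S A: FOLLOW(S) ⊇ FIRST(A) = {a,c}; new: +{a,c}
  S→a A: FOLLOW(A) ⊇ FOLLOW(S) ⊇ {$,a,c}; new: +{$,a,c}
  S: {$,a,c}  A: {$,a,c}
[2] (no change)
  S: {$,a,c}  A: {$,a,c}

FOLLOW(S) = ["$", "a", "c"]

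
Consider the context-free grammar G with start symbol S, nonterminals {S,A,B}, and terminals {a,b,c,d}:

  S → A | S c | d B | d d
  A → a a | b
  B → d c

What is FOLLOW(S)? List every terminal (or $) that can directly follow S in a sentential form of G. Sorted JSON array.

FIRST sets, iterate to fixpoint:
pass 1:
  A via A→a a: +{a}
  A via A→b: +{b}
  B via B→d c: +{d}
  S via S→A: +{a,b}
  S via S→d B: +{d}
  FIRST[S]={a,b,d}  FIRST[A]={a,b}  FIRST[B]={d}
pass 2: done
  FIRST[S]={a,b,d}  FIRST[A]={a,b}  FIRST[B]={d}

FOLLOW iteration:
initialize: $ ∈ FOLLOW(S)
iter 1:
  S→A: FOLLOW(A) ⊇ FOLLOW(S) ⊇ {$}; new: +{$}
  S→S c: FOLLOW(S) ⊇ FIRST(c) = {c}; new: +{c}
  S→d B: FOLLOW(B) ⊇ FOLLOW(S) ⊇ {$,c}; new: +{$,c}
  FOLLOW(S)={$,c}  FOLLOW(A)={$}  FOLLOW(B)={$,c}
iter 2:
  S→A: FOLLOW(A) ⊇ FOLLOW(S) ⊇ {$,c}; new: +{c}
  FOLLOW(S)={$,c}  FOLLOW(A)={$,c}  FOLLOW(B)={$,c}
iter 3: — fixpoint
  FOLLOW(S)={$,c}  FOLLOW(A)={$,c}  FOLLOW(B)={$,c}

FOLLOW(S) = ["$", "c"]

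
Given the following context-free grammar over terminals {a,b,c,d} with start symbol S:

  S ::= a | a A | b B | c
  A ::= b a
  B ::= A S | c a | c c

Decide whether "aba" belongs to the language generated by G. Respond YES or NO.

Convert to CNF:
  S -> T0 B | T1 A | a | c
  A -> T0 T1
  B -> A S | T2 T1 | T2 T2
  T0 -> b
  T1 -> a
  T2 -> c

CYK table (by increasing span):
  T[0,0] 'a' = {S,T1}  orig:{S}
  T[1,1] 'b' = {T0}  orig:{}
  T[2,2] 'a' = {S,T1}  orig:{S}
  T[0,1] 'ab' = ∅
  T[1,2] 'ba' = {A}
  T[0,2] 'aba' = {S}

S ∈ T[0,2] ⇒ YES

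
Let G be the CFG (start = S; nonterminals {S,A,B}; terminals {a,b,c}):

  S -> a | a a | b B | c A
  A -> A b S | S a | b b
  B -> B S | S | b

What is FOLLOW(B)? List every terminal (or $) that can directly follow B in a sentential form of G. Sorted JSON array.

FIRST sets, iterate to fixpoint:
round 1:
  A via A→b b: +{b}
  B via B→b: +{b}
  S via S→a: +{a}
  S via S→b B: +{b}
  S via S→c A: +{c}
  S: {a,b,c}  A: {b}  B: {b}
round 2:
  A via A→S a: +{a,c}
  B via B→S: +{a,c}
  S: {a,b,c}  A: {a,b,c}  B: {a,b,c}
round 3: (no change)
  S: {a,b,c}  A: {a,b,c}  B: {a,b,c}

FOLLOW sets:
FOLLOW(S) := {$}
[1]
  A→A b S: FOLLOW(A) ⊇ FIRST(b) = {b}; new: +{b}
  A→A b S: FOLLOW(S) ⊇ FOLLOW(A) ⊇ {b}; new: +{b}
  A→S a: FOLLOW(S) ⊇ FIRST(a) = {a}; new: +{a}
  B→B S: FOLLOW(B) ⊇ FIRST(S) = {a,b,c}; new: +{a,b,c}
  B→B S: FOLLOW(S) ⊇ FOLLOW(B) ⊇ {a,b,c}; new: +{c}
  S→b B: FOLLOW(B) ⊇ FOLLOW(S) ⊇ {$,a,b,c}; new: +{$}
  S→c A: FOLLOW(A) ⊇ FOLLOW(S) ⊇ {$,a,b,c}; new: +{$,a,c}
  S: {$,a,b,c}  A: {$,a,b,c}  B: {$,a,b,c}
[2] — fixpoint
  S: {$,a,b,c}  A: {$,a,b,c}  B: {$,a,b,c}

FOLLOW(B) = ["$", "a", "b", "c"]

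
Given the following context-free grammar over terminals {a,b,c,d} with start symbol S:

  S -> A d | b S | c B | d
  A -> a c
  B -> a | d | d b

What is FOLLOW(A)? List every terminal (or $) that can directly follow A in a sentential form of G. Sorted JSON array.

FIRST iteration:
round 1:
  A via A→a c: +{a}
  B via B→a: +{a}
  B via B→d: +{d}
  S via S→A d: +{a}
  S via S→b S: +{b}
  S via S→c B: +{c}
  S via S→d: +{d}
  S: {a,b,c,d}  A: {a}  B: {a,d}
round 2: (no change)
  S: {a,b,c,d}  A: {a}  B: {a,d}

FOLLOW iteration:
initialize: $ ∈ FOLLOW(S)
round 1:
  S→A d: FOLLOW(A) ⊇ FIRST(d) = {d}; new: +{d}
  S→c B: FOLLOW(B) ⊇ FOLLOW(S) ⊇ {$}; new: +{$}
  S: {$}  A: {d}  B: {$}
round 2: (stable)
  S: {$}  A: {d}  B: {$}

FOLLOW(A) = ["d"]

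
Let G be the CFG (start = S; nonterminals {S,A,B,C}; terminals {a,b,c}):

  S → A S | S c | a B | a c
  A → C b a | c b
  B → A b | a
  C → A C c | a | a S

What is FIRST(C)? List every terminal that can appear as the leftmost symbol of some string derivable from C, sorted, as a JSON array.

FIRST iteration:
[1]
  A via A→c b: +{c}
  B via B→A b: +{c}
  B via B→a: +{a}
  C via C→A C c: +{c}
  C via C→a: +{a}
  S via S→A S: +{c}
  S via S→a B: +{a}
  FIRST(S)={a,c}  FIRST(A)={c}  FIRST(B)={a,c}  FIRST(C)={a,c}
[2]
  A via A→C b a: +{a}
  FIRST(S)={a,c}  FIRST(A)={a,c}  FIRST(B)={a,c}  FIRST(C)={a,c}
[3] (stable)
  FIRST(S)={a,c}  FIRST(A)={a,c}  FIRST(B)={a,c}  FIRST(C)={a,c}

FIRST(C) = ["a", "c"]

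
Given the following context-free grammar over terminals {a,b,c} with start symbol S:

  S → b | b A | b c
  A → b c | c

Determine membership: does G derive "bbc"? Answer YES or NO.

Convert to CNF:
  S -> T0 A | T0 T1 | b
  A -> T0 T1 | c
  T0 -> b
  T1 -> c

CYK table (by increasing span):
  [0..0]={S,T0}  "b"  orig:{S}
  [1..1]={S,T0}  "b"  orig:{S}
  [2..2]={A,T1}  "c"  orig:{A}
  [0..1]=∅  "bb"
  [1..2]={A,S}  "bc"
  [0..2]={S}  "bbc"

S ∈ T[0,2] ⇒ YES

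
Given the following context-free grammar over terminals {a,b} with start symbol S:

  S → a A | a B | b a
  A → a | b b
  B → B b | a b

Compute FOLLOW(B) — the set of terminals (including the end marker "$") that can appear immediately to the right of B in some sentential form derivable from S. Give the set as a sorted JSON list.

Compute FIRST by fixpoint:
iter 1:
  A via A→a: +{a}
  A via A→b b: +{b}
  B via B→a b: +{a}
  S via S→a A: +{a}
  S via S→b a: +{b}
  FIRST[S]={a,b}  FIRST[A]={a,b}  FIRST[B]={a}
iter 2: (stable)
  FIRST[S]={a,b}  FIRST[A]={a,b}  FIRST[B]={a}

FOLLOW iteration:
initialize: $ ∈ FOLLOW(S)
[1]
  B→B b: FOLLOW(B) ⊇ FIRST(b) = {b}; new: +{b}
  S→a A: FOLLOW(A) ⊇ FOLLOW(S) ⊇ {$}; new: +{$}
  S→a B: FOLLOW(B) ⊇ FOLLOW(S) ⊇ {$}; new: +{$}
  S: {$}  A: {$}  B: {$,b}
[2] done
  S: {$}  A: {$}  B: {$,b}

FOLLOW(B) = ["$", "b"]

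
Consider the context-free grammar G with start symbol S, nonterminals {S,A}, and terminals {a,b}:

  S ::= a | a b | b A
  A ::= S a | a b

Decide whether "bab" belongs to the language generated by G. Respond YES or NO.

Convert to CNF:
  S -> T0 T1 | T1 A | a
  A -> S T0 | T0 T1
  T0 -> a
  T1 -> b

CYK fill:
  cell(0,0) b: {T1}  orig:{}
  cell(1,1) a: {S,T0}  orig:{S}
  cell(2,2) b: {T1}  orig:{}
  cell(0,1) ba: ∅
  cell(1,2) ab: {A,S}
  cell(0,2) bab: {S}

S ∈ T[0,2] ⇒ YES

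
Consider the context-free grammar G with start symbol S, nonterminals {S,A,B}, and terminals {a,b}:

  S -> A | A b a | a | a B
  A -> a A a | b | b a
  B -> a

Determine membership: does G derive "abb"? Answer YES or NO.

Convert to CNF:
  S -> A X3 | T0 B | T0 X4 | T1 T0 | a | b
  A -> T0 X2 | T1 T0 | b
  B -> a
  T0 -> a
  T1 -> b
  X2 -> A T0
  X3 -> T1 T0
  X4 -> A T0

Fill CYK table bottom-up:
  [0..0]={B,S,T0}  "a"  orig:{B,S}
  [1..1]={A,S,T1}  "b"  orig:{A,S}
  [2..2]={A,S,T1}  "b"  orig:{A,S}
  [0..1]=∅  "ab"
  [1..2]=∅  "bb"
  [0..2]=∅  "abb"

S ∉ T[0,2] ⇒ NO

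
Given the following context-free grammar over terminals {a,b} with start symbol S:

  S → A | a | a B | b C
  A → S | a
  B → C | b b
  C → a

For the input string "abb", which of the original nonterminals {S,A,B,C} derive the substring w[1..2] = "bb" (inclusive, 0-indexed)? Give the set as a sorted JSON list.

CNF form of G:
  S -> T0 B | T1 C | a
  A -> T0 B | T1 C | a
  B -> T1 T1 | a
  C -> a
  T0 -> a
  T1 -> b

CYK fill (cells [i..j] with 1 ≤ i ≤ j ≤ 2 only):
  cell(1,1) b: {T1}  orig:{}
  cell(2,2) b: {T1}  orig:{}
  cell(1,2) bb: {B}

Original NTs in T[1,2] deriving "bb": ["B"]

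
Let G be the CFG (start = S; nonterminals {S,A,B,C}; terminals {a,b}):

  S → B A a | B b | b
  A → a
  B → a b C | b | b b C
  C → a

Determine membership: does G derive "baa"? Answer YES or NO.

CNF form of G:
  S -> B T1 | B X4 | b
  A -> a
  B -> T0 X2 | T1 X3 | b
  C -> a
  T0 -> a
  T1 -> b
  X2 -> T1 C
  X3 -> T1 C
  X4 -> A T0

CYK fill:
  T[0,0] 'b' = {B,S,T1}  orig:{B,S}
  T[1,1] 'a' = {A,C,T0}  orig:{A,C}
  T[2,2] 'a' = {A,C,T0}  orig:{A,C}
  T[0,1] 'ba' = {X2,X3}  orig:{}
  T[1,2] 'aa' = {X4}  orig:{}
  T[0,2] 'baa' = {S}

S ∈ T[0,2] ⇒ YES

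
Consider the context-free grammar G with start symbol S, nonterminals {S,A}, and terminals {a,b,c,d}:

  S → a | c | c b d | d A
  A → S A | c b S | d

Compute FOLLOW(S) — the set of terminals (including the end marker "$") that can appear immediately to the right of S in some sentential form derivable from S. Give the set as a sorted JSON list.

Compute FIRST by fixpoint:
pass 1:
  A via A→c b S: +{c}
  A via A→d: +{d}
  S via S→a: +{a}
  S via S→c: +{c}
  S via S→d A: +{d}
  FIRST(S)={a,c,d}  FIRST(A)={c,d}
pass 2:
  A via A→S A: +{a}
  FIRST(S)={a,c,d}  FIRST(A)={a,c,d}
pass 3: — fixpoint
  FIRST(S)={a,c,d}  FIRST(A)={a,c,d}

Compute FOLLOW by fixpoint:
initialize: $ ∈ FOLLOW(S)
iter 1:
  A→S A: FOLLOW(S) ⊇ FIRST(A) = {a,c,d}; new: +{a,c,d}
  S→d A: FOLLOW(A) ⊇ FOLLOW(S) ⊇ {$,a,c,d}; new: +{$,a,c,d}
  FOLLOW(S)={$,a,c,d}  FOLLOW(A)={$,a,c,d}
iter 2: — fixpoint
  FOLLOW(S)={$,a,c,d}  FOLLOW(A)={$,a,c,d}

FOLLOW(S) = ["$", "a", "c", "d"]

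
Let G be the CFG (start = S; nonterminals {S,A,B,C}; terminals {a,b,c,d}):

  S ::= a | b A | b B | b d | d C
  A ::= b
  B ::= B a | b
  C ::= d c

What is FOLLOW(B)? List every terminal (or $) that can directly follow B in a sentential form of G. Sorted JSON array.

FIRST sets, iterate to fixpoint:
round 1:
  A via A→b: +{b}
  B via B→b: +{b}
  C via C→d c: +{d}
  S via S→a: +{a}
  S via S→b A: +{b}
  S via S→d C: +{d}
  FIRST[S]={a,b,d}  FIRST[A]={b}  FIRST[B]={b}  FIRST[C]={d}
round 2: — fixpoint
  FIRST[S]={a,b,d}  FIRST[A]={b}  FIRST[B]={b}  FIRST[C]={d}

FOLLOW iteration:
seed FOLLOW(S) with $
iter 1:
  B→B a: FOLLOW(B) ⊇ FIRST(a) = {a}; new: +{a}
  S→b A: FOLLOW(A) ⊇ FOLLOW(S) ⊇ {$}; new: +{$}
  S→b B: FOLLOW(B) ⊇ FOLLOW(S) ⊇ {$}; new: +{$}
  S→d C: FOLLOW(C) ⊇ FOLLOW(S) ⊇ {$}; new: +{$}
  FOLLOW[S]={$}  FOLLOW[A]={$}  FOLLOW[B]={$,a}  FOLLOW[C]={$}
iter 2: — fixpoint
  FOLLOW[S]={$}  FOLLOW[A]={$}  FOLLOW[B]={$,a}  FOLLOW[C]={$}

FOLLOW(B) = ["$", "a"]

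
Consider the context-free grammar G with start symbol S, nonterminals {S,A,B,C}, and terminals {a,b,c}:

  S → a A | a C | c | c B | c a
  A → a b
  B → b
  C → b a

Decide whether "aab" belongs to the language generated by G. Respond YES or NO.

CNF form of G:
  S -> T0 A | T0 C | T2 B | T2 T0 | c
  A -> T0 T1
  B -> b
  C -> T1 T0
  T0 -> a
  T1 -> b
  T2 -> c

CYK table (by increasing span):
  [0..0]={T0}  "a"  orig:{}
  [1..1]={T0}  "a"  orig:{}
  [2..2]={B,T1}  "b"  orig:{B}
  [0..1]=∅  "aa"
  [1..2]={A}  "ab"
  [0..2]={S}  "aab"

S ∈ T[0,2] ⇒ YES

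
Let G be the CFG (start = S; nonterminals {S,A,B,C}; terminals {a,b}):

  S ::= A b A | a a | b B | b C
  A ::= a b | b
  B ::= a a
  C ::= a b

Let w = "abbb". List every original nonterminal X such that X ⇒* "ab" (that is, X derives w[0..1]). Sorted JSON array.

Convert to CNF:
  S -> A X2 | T0 T0 | T1 B | T1 C
  A -> T0 T1 | b
  B -> T0 T0
  C -> T0 T1
  T0 -> a
  T1 -> b
  X2 -> T1 A

CYK table (by increasing span) — only the sub-triangle for w[0..1]:
  T[0,0] 'a' = {T0}  orig:{}
  T[1,1] 'b' = {A,T1}  orig:{A}
  T[0,1] 'ab' = {A,C}

Original NTs in T[0,1] deriving "ab": ["A", "C"]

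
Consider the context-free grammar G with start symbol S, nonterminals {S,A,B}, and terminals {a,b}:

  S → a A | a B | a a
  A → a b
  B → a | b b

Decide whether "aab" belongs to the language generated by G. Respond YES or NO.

CNF form of G:
  S -> T0 A | T0 B | T0 T0
  A -> T0 T1
  B -> T1 T1 | a
  T0 -> a
  T1 -> b

Fill CYK table bottom-up:
  [0..0]={B,T0}  "a"  orig:{B}
  [1..1]={B,T0}  "a"  orig:{B}
  [2..2]={T1}  "b"  orig:{}
  [0..1]={S}  "aa"
  [1..2]={A}  "ab"
  [0..2]={S}  "aab"

S ∈ T[0,2] ⇒ YES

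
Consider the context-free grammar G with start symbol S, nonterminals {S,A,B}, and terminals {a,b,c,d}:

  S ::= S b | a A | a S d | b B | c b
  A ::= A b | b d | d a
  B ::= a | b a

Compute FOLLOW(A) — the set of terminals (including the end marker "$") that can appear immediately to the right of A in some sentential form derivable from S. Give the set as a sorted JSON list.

FIRST iteration:
round 1:
  A via A→b d: +{b}
  A via A→d a: +{d}
  B via B→a: +{a}
  B via B→b a: +{b}
  S via S→a A: +{a}
  S via S→b B: +{b}
  S via S→c b: +{c}
  FIRST(S)={a,b,c}  FIRST(A)={b,d}  FIRST(B)={a,b}
round 2: (stable)
  FIRST(S)={a,b,c}  FIRST(A)={b,d}  FIRST(B)={a,b}

FOLLOW sets:
initialize: $ ∈ FOLLOW(S)
iter 1:
  A→A b: FOLLOW(A) ⊇ FIRST(b) = {b}; new: +{b}
  S→S b: FOLLOW(S) ⊇ FIRST(b) = {b}; new: +{b}
  S→a A: FOLLOW(A) ⊇ FOLLOW(S) ⊇ {$,b}; new: +{$}
  S→a S d: FOLLOW(S) ⊇ FIRST(d) = {d}; new: +{d}
  S→b B: FOLLOW(B) ⊇ FOLLOW(S) ⊇ {$,b,d}; new: +{$,b,d}
  FOLLOW[S]={$,b,d}  FOLLOW[A]={$,b}  FOLLOW[B]={$,b,d}
iter 2:
  S→a A: FOLLOW(A) ⊇ FOLLOW(S) ⊇ {$,b,d}; new: +{d}
  FOLLOW[S]={$,b,d}  FOLLOW[A]={$,b,d}  FOLLOW[B]={$,b,d}
iter 3: (no change)
  FOLLOW[S]={$,b,d}  FOLLOW[A]={$,b,d}  FOLLOW[B]={$,b,d}

FOLLOW(A) = ["$", "b", "d"]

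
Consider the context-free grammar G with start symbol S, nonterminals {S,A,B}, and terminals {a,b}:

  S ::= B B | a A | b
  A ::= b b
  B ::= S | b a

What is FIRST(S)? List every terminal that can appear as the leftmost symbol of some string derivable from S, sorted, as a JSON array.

FIRST sets, iterate to fixpoint:
pass 1:
  A via A→b b: +{b}
  B via B→b a: +{b}
  S via S→B B: +{b}
  S via S→a A: +{a}
  S: {a,b}  A: {b}  B: {b}
pass 2:
  B via B→S: +{a}
  S: {a,b}  A: {b}  B: {a,b}
pass 3: — fixpoint
  S: {a,b}  A: {b}  B: {a,b}

FIRST(S) = ["a", "b"]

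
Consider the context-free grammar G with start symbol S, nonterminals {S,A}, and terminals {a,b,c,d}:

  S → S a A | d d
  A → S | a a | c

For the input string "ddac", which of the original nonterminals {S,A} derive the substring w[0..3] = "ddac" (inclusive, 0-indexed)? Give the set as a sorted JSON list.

Convert to CNF:
  S -> S X3 | T1 T1
  A -> S X2 | T0 T0 | T1 T1 | c
  T0 -> a
  T1 -> d
  X2 -> T0 A
  X3 -> T0 A

CYK table (by increasing span), restricted to cells inside w[0..3]:
  cell(0,0) d: {T1}  orig:{}
  cell(1,1) d: {T1}  orig:{}
  cell(2,2) a: {T0}  orig:{}
  cell(3,3) c: {A}
  cell(0,1) dd: {A,S}
  cell(1,2) da: ∅
  cell(2,3) ac: {X2,X3}  orig:{}
  cell(0,2) dda: ∅
  cell(1,3) dac: ∅
  cell(0,3) ddac: {A,S}

Original NTs in T[0,3] deriving "ddac": ["A", "S"]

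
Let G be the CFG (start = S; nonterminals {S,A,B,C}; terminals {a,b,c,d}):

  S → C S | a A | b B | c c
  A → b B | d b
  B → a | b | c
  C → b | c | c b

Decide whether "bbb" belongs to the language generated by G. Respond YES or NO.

CNF form of G:
  S -> C S | T0 B | T2 T2 | T3 A
  A -> T0 B | T1 T0
  B -> a | b | c
  C -> T2 T0 | b | c
  T0 -> b
  T1 -> d
  T2 -> c
  T3 -> a

CYK table (by increasing span):
  T[0,0] 'b' = {B,C,T0}  orig:{B,C}
  T[1,1] 'b' = {B,C,T0}  orig:{B,C}
  T[2,2] 'b' = {B,C,T0}  orig:{B,C}
  T[0,1] 'bb' = {A,S}
  T[1,2] 'bb' = {A,S}
  T[0,2] 'bbb' = {S}

S ∈ T[0,2] ⇒ YES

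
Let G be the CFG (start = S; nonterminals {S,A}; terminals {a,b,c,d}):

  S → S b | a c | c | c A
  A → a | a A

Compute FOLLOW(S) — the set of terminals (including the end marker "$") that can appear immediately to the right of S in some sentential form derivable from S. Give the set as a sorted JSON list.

Compute FIRST by fixpoint:
[1]
  A via A→a: +{a}
  S via S→a c: +{a}
  S via S→c: +{c}
  S: {a,c}  A: {a}
[2] — fixpoint
  S: {a,c}  A: {a}

Compute FOLLOW by fixpoint:
initialize: $ ∈ FOLLOW(S)
[1]
  S→S b: FOLLOW(S) ⊇ FIRST(b) = {b}; new: +{b}
  S→c A: FOLLOW(A) ⊇ FOLLOW(S) ⊇ {$,b}; new: +{$,b}
  FOLLOW[S]={$,b}  FOLLOW[A]={$,b}
[2] done
  FOLLOW[S]={$,b}  FOLLOW[A]={$,b}

FOLLOW(S) = ["$", "b"]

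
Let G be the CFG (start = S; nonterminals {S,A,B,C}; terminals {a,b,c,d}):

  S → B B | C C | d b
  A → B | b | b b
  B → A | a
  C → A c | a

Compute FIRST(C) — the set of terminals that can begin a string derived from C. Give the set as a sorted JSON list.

FIRST sets, iterate to fixpoint:
iter 1:
  A via A→b: +{b}
  B via B→A: +{b}
  B via B→a: +{a}
  C via C→A c: +{b}
  C via C→a: +{a}
  S via S→B B: +{a,b}
  S via S→d b: +{d}
  FIRST(S)={a,b,d}  FIRST(A)={b}  FIRST(B)={a,b}  FIRST(C)={a,b}
iter 2:
  A via A→B: +{a}
  FIRST(S)={a,b,d}  FIRST(A)={a,b}  FIRST(B)={a,b}  FIRST(C)={a,b}
iter 3: (stable)
  FIRST(S)={a,b,d}  FIRST(A)={a,b}  FIRST(B)={a,b}  FIRST(C)={a,b}

FIRST(C) = ["a", "b"]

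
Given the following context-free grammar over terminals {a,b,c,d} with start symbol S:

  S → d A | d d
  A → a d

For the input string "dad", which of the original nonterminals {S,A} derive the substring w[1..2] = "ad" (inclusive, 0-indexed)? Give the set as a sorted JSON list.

Convert to CNF:
  S -> T1 A | T1 T1
  A -> T0 T1
  T0 -> a
  T1 -> d

CYK table (by increasing span) (cells [i..j] with 1 ≤ i ≤ j ≤ 2 only):
  T[1,1] 'a' = {T0}  orig:{}
  T[2,2] 'd' = {T1}  orig:{}
  T[1,2] 'ad' = {A}

Original NTs in T[1,2] deriving "ad": ["A"]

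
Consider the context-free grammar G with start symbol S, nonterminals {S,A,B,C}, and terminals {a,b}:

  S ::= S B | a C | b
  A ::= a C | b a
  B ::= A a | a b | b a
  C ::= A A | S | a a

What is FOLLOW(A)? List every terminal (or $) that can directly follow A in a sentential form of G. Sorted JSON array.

FIRST sets, iterate to fixpoint:
pass 1:
  A via A→a C: +{a}
  A via A→b a: +{b}
  B via B→A a: +{a,b}
  C via C→A A: +{a,b}
  S via S→a C: +{a}
  S via S→b: +{b}
  FIRST(S)={a,b}  FIRST(A)={a,b}  FIRST(B)={a,b}  FIRST(C)={a,b}
pass 2: done
  FIRST(S)={a,b}  FIRST(A)={a,b}  FIRST(B)={a,b}  FIRST(C)={a,b}

FOLLOW sets:
seed FOLLOW(S) with $
iter 1:
  B→A a: FOLLOW(A) ⊇ FIRST(a) = {a}; new: +{a}
  C→A A: FOLLOW(A) ⊇ FIRST(A) = {a,b}; new: +{b}
  S→S B: FOLLOW(S) ⊇ FIRST(B) = {a,b}; new: +{a,b}
  S→S B: FOLLOW(B) ⊇ FOLLOW(S) ⊇ {$,a,b}; new: +{$,a,b}
  S→a C: FOLLOW(C) ⊇ FOLLOW(S) ⊇ {$,a,b}; new: +{$,a,b}
  FOLLOW(S)={$,a,b}  FOLLOW(A)={a,b}  FOLLOW(B)={$,a,b}  FOLLOW(C)={$,a,b}
iter 2:
  C→A A: FOLLOW(A) ⊇ FOLLOW(C) ⊇ {$,a,b}; new: +{$}
  FOLLOW(S)={$,a,b}  FOLLOW(A)={$,a,b}  FOLLOW(B)={$,a,b}  FOLLOW(C)={$,a,b}
iter 3: — fixpoint
  FOLLOW(S)={$,a,b}  FOLLOW(A)={$,a,b}  FOLLOW(B)={$,a,b}  FOLLOW(C)={$,a,b}

FOLLOW(A) = ["$", "a", "b"]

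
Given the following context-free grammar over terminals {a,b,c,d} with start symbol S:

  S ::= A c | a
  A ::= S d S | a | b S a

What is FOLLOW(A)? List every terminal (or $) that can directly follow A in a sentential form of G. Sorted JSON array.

FIRST iteration:
[1]
  A via A→a: +{a}
  A via A→b S a: +{b}
  S via S→A c: +{a,b}
  S: {a,b}  A: {a,b}
[2] (no change)
  S: {a,b}  A: {a,b}

FOLLOW iteration:
seed FOLLOW(S) with $
pass 1:
  A→S d S: FOLLOW(S) ⊇ FIRST(d) = {d}; new: +{d}
  A→b S a: FOLLOW(S) ⊇ FIRST(a) = {a}; new: +{a}
  S→A c: FOLLOW(A) ⊇ FIRST(c) = {c}; new: +{c}
  FOLLOW[S]={$,a,d}  FOLLOW[A]={c}
pass 2:
  A→S d S: FOLLOW(S) ⊇ FOLLOW(A) ⊇ {c}; new: +{c}
  FOLLOW[S]={$,a,c,d}  FOLLOW[A]={c}
pass 3: done
  FOLLOW[S]={$,a,c,d}  FOLLOW[A]={c}

FOLLOW(A) = ["c"]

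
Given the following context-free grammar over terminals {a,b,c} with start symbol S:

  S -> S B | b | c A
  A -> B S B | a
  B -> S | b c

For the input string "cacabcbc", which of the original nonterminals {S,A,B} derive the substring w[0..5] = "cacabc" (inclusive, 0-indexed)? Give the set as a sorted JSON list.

Convert to CNF:
  S -> S B | T1 A | b
  A -> B X2 | a
  B -> S B | T0 T1 | T1 A | b
  T0 -> b
  T1 -> c
  X2 -> S B

Fill CYK table bottom-up — only the sub-triangle for w[0..5]:
  [0..0]={T1}  "c"  orig:{}
  [1..1]={A}  "a"
  [2..2]={T1}  "c"  orig:{}
  [3..3]={A}  "a"
  [4..4]={B,S,T0}  "b"  orig:{B,S}
  [5..5]={T1}  "c"  orig:{}
  [0..1]={B,S}  "ca"
  [1..2]=∅  "ac"
  [2..3]={B,S}  "ca"
  [3..4]=∅  "ab"
  [4..5]={B}  "bc"
  [0..2]=∅  "cac"
  [1..3]=∅  "aca"
  [2..4]={B,S,X2}  "cab"  orig:{B,S}
  [3..5]=∅  "abc"
  [0..3]={B,S,X2}  "caca"  orig:{B,S}
  [1..4]=∅  "acab"
  [2..5]={B,S,X2}  "cabc"  orig:{B,S}
  [0..4]={A,B,S,X2}  "cacab"  orig:{A,B,S}
  [1..5]=∅  "acabc"
  [0..5]={A,B,S,X2}  "cacabc"  orig:{A,B,S}

Original NTs in T[0,5] deriving "cacabc": ["A", "B", "S"]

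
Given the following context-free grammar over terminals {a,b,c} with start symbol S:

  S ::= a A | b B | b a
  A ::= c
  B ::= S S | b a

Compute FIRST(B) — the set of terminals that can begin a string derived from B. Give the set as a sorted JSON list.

FIRST iteration:
[1]
  A via A→c: +{c}
  B via B→b a: +{b}
  S via S→a A: +{a}
  S via S→b B: +{b}
  FIRST[S]={a,b}  FIRST[A]={c}  FIRST[B]={b}
[2]
  B via B→S S: +{a}
  FIRST[S]={a,b}  FIRST[A]={c}  FIRST[B]={a,b}
[3] — fixpoint
  FIRST[S]={a,b}  FIRST[A]={c}  FIRST[B]={a,b}

FIRST(B) = ["a", "b"]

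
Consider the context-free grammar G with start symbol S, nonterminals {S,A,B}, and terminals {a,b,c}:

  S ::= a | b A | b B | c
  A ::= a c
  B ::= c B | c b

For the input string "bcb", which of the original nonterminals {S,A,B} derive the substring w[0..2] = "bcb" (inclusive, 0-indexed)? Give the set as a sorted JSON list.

Convert to CNF:
  S -> T2 A | T2 B | a | c
  A -> T0 T1
  B -> T1 B | T1 T2
  T0 -> a
  T1 -> c
  T2 -> b

Fill CYK table bottom-up — only the sub-triangle for w[0..2]:
  [0..0]={T2}  "b"  orig:{}
  [1..1]={S,T1}  "c"  orig:{S}
  [2..2]={T2}  "b"  orig:{}
  [0..1]=∅  "bc"
  [1..2]={B}  "cb"
  [0..2]={S}  "bcb"

Original NTs in T[0,2] deriving "bcb": ["S"]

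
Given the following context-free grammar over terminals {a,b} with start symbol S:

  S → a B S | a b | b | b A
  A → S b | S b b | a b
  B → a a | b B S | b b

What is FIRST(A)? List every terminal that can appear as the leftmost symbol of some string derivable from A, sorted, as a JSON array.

Compute FIRST by fixpoint:
[1]
  A via A→a b: +{a}
  B via B→a a: +{a}
  B via B→b B S: +{b}
  S via S→a B S: +{a}
  S via S→b: +{b}
  S: {a,b}  A: {a}  B: {a,b}
[2]
  A via A→S b: +{b}
  S: {a,b}  A: {a,b}  B: {a,b}
[3] done
  S: {a,b}  A: {a,b}  B: {a,b}

FIRST(A) = ["a", "b"]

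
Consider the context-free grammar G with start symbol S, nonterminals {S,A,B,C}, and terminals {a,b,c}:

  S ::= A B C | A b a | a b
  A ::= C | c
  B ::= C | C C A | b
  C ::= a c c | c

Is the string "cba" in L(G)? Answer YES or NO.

Convert to CNF:
  S -> A X7 | A X8 | T0 T2
  A -> T0 X3 | c
  B -> C X4 | T0 X5 | b | c
  C -> T0 X6 | c
  T0 -> a
  T1 -> c
  T2 -> b
  X3 -> T1 T1
  X4 -> C A
  X5 -> T1 T1
  X6 -> T1 T1
  X7 -> B C
  X8 -> T2 T0

CYK table (by increasing span):
  T[0,0] 'c' = {A,B,C,T1}  orig:{A,B,C}
  T[1,1] 'b' = {B,T2}  orig:{B}
  T[2,2] 'a' = {T0}  orig:{}
  T[0,1] 'cb' = ∅
  T[1,2] 'ba' = {X8}  orig:{}
  T[0,2] 'cba' = {S}

S ∈ T[0,2] ⇒ YES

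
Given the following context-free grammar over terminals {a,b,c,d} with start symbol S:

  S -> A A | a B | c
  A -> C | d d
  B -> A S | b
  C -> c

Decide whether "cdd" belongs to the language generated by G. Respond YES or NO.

Convert to CNF:
  S -> A A | T1 B | c
  A -> T0 T0 | c
  B -> A S | b
  C -> c
  T0 -> d
  T1 -> a

CYK table (by increasing span):
  T[0,0] 'c' = {A,C,S}
  T[1,1] 'd' = {T0}  orig:{}
  T[2,2] 'd' = {T0}  orig:{}
  T[0,1] 'cd' = ∅
  T[1,2] 'dd' = {A}
  T[0,2] 'cdd' = {S}

S ∈ T[0,2] ⇒ YES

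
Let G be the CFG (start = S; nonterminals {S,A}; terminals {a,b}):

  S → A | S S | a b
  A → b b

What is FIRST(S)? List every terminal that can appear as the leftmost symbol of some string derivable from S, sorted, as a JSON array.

FIRST iteration:
pass 1:
  A via A→b b: +{b}
  S via S→A: +{b}
  S via S→a b: +{a}
  FIRST[S]={a,b}  FIRST[A]={b}
pass 2: (no change)
  FIRST[S]={a,b}  FIRST[A]={b}

FIRST(S) = ["a", "b"]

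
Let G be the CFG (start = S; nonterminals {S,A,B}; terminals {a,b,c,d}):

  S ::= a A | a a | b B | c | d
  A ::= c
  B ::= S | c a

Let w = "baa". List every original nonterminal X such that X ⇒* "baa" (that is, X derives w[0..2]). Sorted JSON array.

CNF form of G:
  S -> T0 A | T0 T0 | T1 B | c | d
  A -> c
  B -> T0 A | T0 T0 | T1 B | T2 T0 | c | d
  T0 -> a
  T1 -> b
  T2 -> c

CYK table (by increasing span) (cells [i..j] with 0 ≤ i ≤ j ≤ 2 only):
  T[0,0] 'b' = {T1}  orig:{}
  T[1,1] 'a' = {T0}  orig:{}
  T[2,2] 'a' = {T0}  orig:{}
  T[0,1] 'ba' = ∅
  T[1,2] 'aa' = {B,S}
  T[0,2] 'baa' = {B,S}

Original NTs in T[0,2] deriving "baa": ["B", "S"]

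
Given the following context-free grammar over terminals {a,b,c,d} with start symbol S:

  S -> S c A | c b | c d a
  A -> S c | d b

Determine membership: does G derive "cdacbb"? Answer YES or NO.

CNF form of G:
  S -> S X4 | T0 T2 | T0 X5
  A -> S T0 | T1 T2
  T0 -> c
  T1 -> d
  T2 -> b
  T3 -> a
  X4 -> T0 A
  X5 -> T1 T3

CYK table (by increasing span):
  T[0,0] 'c' = {T0}  orig:{}
  T[1,1] 'd' = {T1}  orig:{}
  T[2,2] 'a' = {T3}  orig:{}
  T[3,3] 'c' = {T0}  orig:{}
  T[4,4] 'b' = {T2}  orig:{}
  T[5,5] 'b' = {T2}  orig:{}
  T[0,1] 'cd' = ∅
  T[1,2] 'da' = {X5}  orig:{}
  T[2,3] 'ac' = ∅
  T[3,4] 'cb' = {S}
  T[4,5] 'bb' = ∅
  T[0,2] 'cda' = {S}
  T[1,3] 'dac' = ∅
  T[2,4] 'acb' = ∅
  T[3,5] 'cbb' = ∅
  T[0,3] 'cdac' = {A}
  T[1,4] 'dacb' = ∅
  T[2,5] 'acbb' = ∅
  T[0,4] 'cdacb' = ∅
  T[1,5] 'dacbb' = ∅
  T[0,5] 'cdacbb' = ∅

S ∉ T[0,5] ⇒ NO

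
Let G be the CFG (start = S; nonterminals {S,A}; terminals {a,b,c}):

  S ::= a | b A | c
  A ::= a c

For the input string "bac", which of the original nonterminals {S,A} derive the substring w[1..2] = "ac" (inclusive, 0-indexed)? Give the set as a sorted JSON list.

Convert to CNF:
  S -> T2 A | a | c
  A -> T0 T1
  T0 -> a
  T1 -> c
  T2 -> b

Fill CYK table bottom-up — only the sub-triangle for w[1..2]:
  [1..1]={S,T0}  "a"  orig:{S}
  [2..2]={S,T1}  "c"  orig:{S}
  [1..2]={A}  "ac"

Original NTs in T[1,2] deriving "ac": ["A"]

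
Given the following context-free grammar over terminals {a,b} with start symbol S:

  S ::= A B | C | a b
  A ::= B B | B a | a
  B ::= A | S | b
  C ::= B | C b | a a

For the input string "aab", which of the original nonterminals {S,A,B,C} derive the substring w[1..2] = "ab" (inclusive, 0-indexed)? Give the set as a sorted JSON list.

CNF form of G:
  S -> A B | B B | B T0 | C T1 | T0 T0 | T0 T1 | a | b
  A -> B B | B T0 | a
  B -> A B | B B | B T0 | C T1 | T0 T0 | T0 T1 | a | b
  C -> A B | B B | B T0 | C T1 | T0 T0 | T0 T1 | a | b
  T0 -> a
  T1 -> b

CYK table (by increasing span) — only the sub-triangle for w[1..2]:
  T[1,1] 'a' = {A,B,C,S,T0}  orig:{A,B,C,S}
  T[2,2] 'b' = {B,C,S,T1}  orig:{B,C,S}
  T[1,2] 'ab' = {A,B,C,S}

Original NTs in T[1,2] deriving "ab": ["A", "B", "C", "S"]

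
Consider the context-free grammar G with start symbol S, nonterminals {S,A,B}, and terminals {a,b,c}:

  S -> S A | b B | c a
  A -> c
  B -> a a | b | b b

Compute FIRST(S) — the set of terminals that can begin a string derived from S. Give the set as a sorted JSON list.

FIRST iteration:
pass 1:
  A via A→c: +{c}
  B via B→a a: +{a}
  B via B→b: +{b}
  S via S→b B: +{b}
  S via S→c a: +{c}
  FIRST[S]={b,c}  FIRST[A]={c}  FIRST[B]={a,b}
pass 2: done
  FIRST[S]={b,c}  FIRST[A]={c}  FIRST[B]={a,b}

FIRST(S) = ["b", "c"]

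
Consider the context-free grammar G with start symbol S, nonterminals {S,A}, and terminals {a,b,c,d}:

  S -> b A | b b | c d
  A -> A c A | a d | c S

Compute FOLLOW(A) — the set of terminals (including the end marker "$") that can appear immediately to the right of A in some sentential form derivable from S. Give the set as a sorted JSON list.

FIRST iteration:
[1]
  A via A→a d: +{a}
  A via A→c S: +{c}
  S via S→b A: +{b}
  S via S→c d: +{c}
  S: {b,c}  A: {a,c}
[2] — fixpoint
  S: {b,c}  A: {a,c}

FOLLOW sets:
initialize: $ ∈ FOLLOW(S)
round 1:
  A→A c A: FOLLOW(A) ⊇ FIRST(c) = {c}; new: +{c}
  A→c S: FOLLOW(S) ⊇ FOLLOW(A) ⊇ {c}; new: +{c}
  S→b A: FOLLOW(A) ⊇ FOLLOW(S) ⊇ {$,c}; new: +{$}
  S: {$,c}  A: {$,c}
round 2: — fixpoint
  S: {$,c}  A: {$,c}

FOLLOW(A) = ["$", "c"]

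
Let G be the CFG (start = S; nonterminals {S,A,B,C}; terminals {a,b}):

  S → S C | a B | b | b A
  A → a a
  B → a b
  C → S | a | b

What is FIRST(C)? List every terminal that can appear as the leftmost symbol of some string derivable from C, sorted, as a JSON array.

Compute FIRST by fixpoint:
round 1:
  A via A→a a: +{a}
  B via B→a b: +{a}
  C via C→a: +{a}
  C via C→b: +{b}
  S via S→a B: +{a}
  S via S→b: +{b}
  S: {a,b}  A: {a}  B: {a}  C: {a,b}
round 2: (no change)
  S: {a,b}  A: {a}  B: {a}  C: {a,b}

FIRST(C) = ["a", "b"]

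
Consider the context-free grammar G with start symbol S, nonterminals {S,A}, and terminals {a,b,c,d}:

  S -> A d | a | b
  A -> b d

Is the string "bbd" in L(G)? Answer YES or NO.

CNF form of G:
  S -> A T1 | a | b
  A -> T0 T1
  T0 -> b
  T1 -> d

CYK table (by increasing span):
  [0..0]={S,T0}  "b"  orig:{S}
  [1..1]={S,T0}  "b"  orig:{S}
  [2..2]={T1}  "d"  orig:{}
  [0..1]=∅  "bb"
  [1..2]={A}  "bd"
  [0..2]=∅  "bbd"

S ∉ T[0,2] ⇒ NO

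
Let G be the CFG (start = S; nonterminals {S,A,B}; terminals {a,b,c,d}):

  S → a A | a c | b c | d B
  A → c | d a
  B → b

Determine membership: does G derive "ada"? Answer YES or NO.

CNF form of G:
  S -> T0 B | T1 A | T1 T2 | T3 T2
  A -> T0 T1 | c
  B -> b
  T0 -> d
  T1 -> a
  T2 -> c
  T3 -> b

Fill CYK table bottom-up:
  T[0,0] 'a' = {T1}  orig:{}
  T[1,1] 'd' = {T0}  orig:{}
  T[2,2] 'a' = {T1}  orig:{}
  T[0,1] 'ad' = ∅
  T[1,2] 'da' = {A}
  T[0,2] 'ada' = {S}

S ∈ T[0,2] ⇒ YES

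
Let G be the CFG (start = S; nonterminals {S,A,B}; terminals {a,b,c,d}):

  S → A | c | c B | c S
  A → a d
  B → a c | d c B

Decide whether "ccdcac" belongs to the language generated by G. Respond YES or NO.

CNF form of G:
  S -> T0 T1 | T2 B | T2 S | c
  A -> T0 T1
  B -> T0 T2 | T1 X3
  T0 -> a
  T1 -> d
  T2 -> c
  X3 -> T2 B

CYK table (by increasing span):
  [0..0]={S,T2}  "c"  orig:{S}
  [1..1]={S,T2}  "c"  orig:{S}
  [2..2]={T1}  "d"  orig:{}
  [3..3]={S,T2}  "c"  orig:{S}
  [4..4]={T0}  "a"  orig:{}
  [5..5]={S,T2}  "c"  orig:{S}
  [0..1]={S}  "cc"
  [1..2]=∅  "cd"
  [2..3]=∅  "dc"
  [3..4]=∅  "ca"
  [4..5]={B}  "ac"
  [0..2]=∅  "ccd"
  [1..3]=∅  "cdc"
  [2..4]=∅  "dca"
  [3..5]={S,X3}  "cac"  orig:{S}
  [0..3]=∅  "ccdc"
  [1..4]=∅  "cdca"
  [2..5]={B}  "dcac"
  [0..4]=∅  "ccdca"
  [1..5]={S,X3}  "cdcac"  orig:{S}
  [0..5]={S}  "ccdcac"

S ∈ T[0,5] ⇒ YES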